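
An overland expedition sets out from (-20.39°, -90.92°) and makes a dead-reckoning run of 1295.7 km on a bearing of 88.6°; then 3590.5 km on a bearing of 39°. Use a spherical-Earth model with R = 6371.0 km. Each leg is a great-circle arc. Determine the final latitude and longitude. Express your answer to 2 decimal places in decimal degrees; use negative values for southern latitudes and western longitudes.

Apply the spherical direct solution leg by leg, carrying full precision between legs.
Leg 1: from (-20.39°, -90.92°), δ = 1295.7/6371 = 0.203375 rad, θ = 88.6° → φ = -19.67°, λ = -78.54°.
Leg 2: from (-19.67°, -78.54°), δ = 3590.5/6371 = 0.563569 rad, θ = 39° → φ = 6.11°, λ = -58.78°.

latitude 6.11°, longitude -58.78°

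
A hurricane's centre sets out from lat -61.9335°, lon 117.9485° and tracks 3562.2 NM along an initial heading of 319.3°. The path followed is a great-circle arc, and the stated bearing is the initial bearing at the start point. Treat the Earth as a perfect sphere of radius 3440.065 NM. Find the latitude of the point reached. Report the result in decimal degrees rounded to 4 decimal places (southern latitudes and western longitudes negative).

latitude -8.2390°

δ = 3562.2/3440.065 = 1.035504 rad (59.3300°).
Start latitude φ₁ = -1.080943 rad; initial bearing θ = 5.572836 rad.
sin φ₂ = sin φ₁ cos δ + cos φ₁ sin δ cos θ = (-0.882402)(0.510093) + (0.470496)(0.860119)(0.758134) = -0.143303
φ₂ = asin(-0.143303) = -0.143798 rad = -8.2390°.
Δλ = atan2( sin θ sin δ cos φ₁ , cos δ − sin φ₁ sin φ₂ ) = atan2(-0.263893, 0.383642) = -0.602534 rad = -34.5226°.
λ₂ = 117.9485° + -34.5226° = 83.4259°.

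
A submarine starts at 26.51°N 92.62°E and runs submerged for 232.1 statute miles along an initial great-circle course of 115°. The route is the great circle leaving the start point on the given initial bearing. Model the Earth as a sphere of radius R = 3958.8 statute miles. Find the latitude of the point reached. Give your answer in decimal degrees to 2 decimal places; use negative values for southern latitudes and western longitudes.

δ = 232.1/3958.8 = 0.058629 rad (3.3592°).
Start latitude φ₁ = 0.462687 rad; initial bearing θ = 2.007129 rad.
sin φ₂ = sin φ₁ cos δ + cos φ₁ sin δ cos θ = (0.446354)(0.998282) + (0.894856)(0.058595)(-0.422618) = 0.423427
φ₂ = asin(0.423427) = 0.437225 rad = 25.05°.
Δλ = atan2( sin θ sin δ cos φ₁ , cos δ − sin φ₁ sin φ₂ ) = atan2(0.047522, 0.809283) = 0.058653 rad = 3.36°.
λ₂ = λ₁ + Δλ = 95.98°.

latitude 25.05°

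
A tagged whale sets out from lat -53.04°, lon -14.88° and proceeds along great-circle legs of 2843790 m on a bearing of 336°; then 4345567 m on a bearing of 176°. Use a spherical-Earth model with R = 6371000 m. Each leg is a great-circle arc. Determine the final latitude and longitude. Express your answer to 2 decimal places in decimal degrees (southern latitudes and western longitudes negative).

latitude -67.80°, longitude -19.77°

Apply the spherical direct solution leg by leg, carrying full precision between legs.
Leg 1: from (-53.04°, -14.88°), δ = 2843790/6371000 = 0.446365 rad, θ = 336° → φ = -28.92°, λ = -26.45°.
Leg 2: from (-28.92°, -26.45°), δ = 4345567/6371000 = 0.682086 rad, θ = 176° → φ = -67.80°, λ = -19.77°.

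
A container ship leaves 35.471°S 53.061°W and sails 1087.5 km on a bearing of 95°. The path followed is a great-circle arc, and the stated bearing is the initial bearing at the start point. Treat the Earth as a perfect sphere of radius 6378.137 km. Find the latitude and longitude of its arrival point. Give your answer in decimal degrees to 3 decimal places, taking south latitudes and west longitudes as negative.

Central angle δ = d/R = 0.170504 rad.
Converting: φ₁ = -0.619086 rad, θ = 1.658063 rad.
Destination latitude: φ₂ = arcsin( sin φ₁ cos δ + cos φ₁ sin δ cos θ ) = arcsin(-0.583920) = -35.727°.
Δλ = atan2( sin θ sin δ cos φ₁ , cos δ − sin φ₁ sin φ₂ ) = atan2(0.137663, 0.646656) = 0.209753 rad = 12.018°.
Hence λ₂ = -53.061° + 12.018° = -41.043°.

latitude -35.727°, longitude -41.043°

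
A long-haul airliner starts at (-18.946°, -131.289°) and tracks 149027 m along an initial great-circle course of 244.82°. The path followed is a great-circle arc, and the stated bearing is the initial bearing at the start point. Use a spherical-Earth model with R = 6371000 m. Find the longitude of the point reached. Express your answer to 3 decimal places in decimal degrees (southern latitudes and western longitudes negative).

longitude -132.576°

δ = 149027/6371000 = 0.023391 rad (1.3402°).
Converting: φ₁ = -0.330670 rad, θ = 4.272915 rad.
Applying the spherical law of cosines for sides, sin φ₂ = sin φ₁ cos δ + cos φ₁ sin δ cos θ = -0.334000, so φ₂ = -19.512°.
Δλ = atan2( sin θ sin δ cos φ₁ , cos δ − sin φ₁ sin φ₂ ) = atan2(-0.020020, 0.891284) = -0.022458 rad = -1.287°.
λ₂ = -131.289° + -1.287° = -132.576°.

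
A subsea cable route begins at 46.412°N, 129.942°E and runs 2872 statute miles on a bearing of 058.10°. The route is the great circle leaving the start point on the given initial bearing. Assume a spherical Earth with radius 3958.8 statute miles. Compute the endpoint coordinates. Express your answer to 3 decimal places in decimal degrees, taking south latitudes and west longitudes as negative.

latitude 51.597°, longitude -164.994°

Angular distance δ = d/R = 2872 / 3958.8 = 0.725472 rad.
With φ₁ = 46.412° = 0.810042 rad and θ = 58.1° = 1.014036 rad:
sin φ₂ = sin φ₁ cos δ + cos φ₁ sin δ cos θ = (0.724316)(0.748186) + (0.689468)(0.663489)(0.528438) = 0.783660
φ₂ = asin(0.783660) = 0.900536 rad = 51.597°.
Δλ = atan2( sin θ sin δ cos φ₁ , cos δ − sin φ₁ sin φ₂ ) = atan2(0.388366, 0.180569) = 1.135584 rad = 65.064°.
λ₂ = 129.942° + 65.064° = 195.006°, normalized to (−180°, 180°] → -164.994°.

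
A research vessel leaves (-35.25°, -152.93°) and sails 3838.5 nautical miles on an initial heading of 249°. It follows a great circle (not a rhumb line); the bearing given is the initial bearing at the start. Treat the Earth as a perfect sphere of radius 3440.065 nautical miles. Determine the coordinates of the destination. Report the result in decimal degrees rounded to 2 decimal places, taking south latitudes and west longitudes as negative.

latitude -31.10°, longitude 128.73°

Central angle δ = d/R = 1.115822 rad.
With φ₁ = -35.25° = -0.615229 rad and θ = 249° = 4.345870 rad:
sin φ₂ = sin φ₁ cos δ + cos φ₁ sin δ cos θ = (-0.577145)(0.439439) + (0.816642)(0.898272)(-0.358368) = -0.516507
φ₂ = asin(-0.516507) = -0.542767 rad = -31.10°.
Then Δλ = atan2(-0.684843, 0.141340) = -1.367271 rad, from sin θ sin δ cos φ₁ over cos δ − sin φ₁ sin φ₂.
λ₂ = -152.93° + -78.34° = -231.27°, normalized to (−180°, 180°] → 128.73°.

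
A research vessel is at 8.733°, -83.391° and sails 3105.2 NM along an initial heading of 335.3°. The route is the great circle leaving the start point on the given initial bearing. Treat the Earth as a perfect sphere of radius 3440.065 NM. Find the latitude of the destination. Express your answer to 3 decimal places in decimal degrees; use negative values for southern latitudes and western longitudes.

Central angle δ = d/R = 0.902657 rad.
With φ₁ = 8.733° = 0.152420 rad and θ = 335.3° = 5.852089 rad:
Destination latitude: φ₂ = arcsin( sin φ₁ cos δ + cos φ₁ sin δ cos θ ) = arcsin(0.798952) = 53.030°.
Δλ = atan2( sin θ sin δ cos φ₁ , cos δ − sin φ₁ sin φ₂ ) = atan2(-0.324213, 0.498221) = -0.576896 rad = -33.054°.
λ₂ = λ₁ + Δλ = -116.445°.

latitude 53.030°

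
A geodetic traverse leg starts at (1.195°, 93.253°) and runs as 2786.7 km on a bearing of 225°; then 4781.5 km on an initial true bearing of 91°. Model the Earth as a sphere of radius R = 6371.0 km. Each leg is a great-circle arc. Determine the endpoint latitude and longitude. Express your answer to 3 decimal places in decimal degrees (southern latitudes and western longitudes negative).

latitude -12.510°, longitude 119.376°

Apply the spherical direct solution leg by leg, carrying full precision between legs.
Leg 1: from (1.195°, 93.253°), δ = 2786.7/6371 = 0.437404 rad, θ = 225° → φ = -16.294°, λ = 75.070°.
Leg 2: from (-16.294°, 75.070°), δ = 4781.5/6371 = 0.750510 rad, θ = 91° → φ = -12.510°, λ = 119.376°.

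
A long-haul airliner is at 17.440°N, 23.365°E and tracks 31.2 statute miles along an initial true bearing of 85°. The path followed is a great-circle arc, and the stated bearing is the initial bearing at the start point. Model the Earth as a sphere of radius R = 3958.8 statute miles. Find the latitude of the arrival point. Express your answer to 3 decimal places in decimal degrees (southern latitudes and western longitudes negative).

Central angle δ = d/R = 0.007881 rad.
Converting: φ₁ = 0.304385 rad, θ = 1.483530 rad.
sin φ₂ = sin φ₁ cos δ + cos φ₁ sin δ cos θ = (0.299707)(0.999969) + (0.954031)(0.007881)(0.087156) = 0.300353
φ₂ = asin(0.300353) = 0.305063 rad = 17.479°.
Δλ = atan2( sin θ sin δ cos φ₁ , cos δ − sin φ₁ sin φ₂ ) = atan2(0.007490, 0.909951) = 0.008231 rad = 0.472°.
λ₂ = λ₁ + Δλ = 23.837°.

latitude 17.479°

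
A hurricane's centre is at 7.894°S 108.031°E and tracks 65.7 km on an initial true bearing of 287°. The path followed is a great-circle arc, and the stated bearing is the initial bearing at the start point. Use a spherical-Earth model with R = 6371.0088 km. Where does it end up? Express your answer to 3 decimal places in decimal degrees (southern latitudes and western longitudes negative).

latitude -7.721°, longitude 107.461°

Angular distance δ = d/R = 65.7 / 6371.0088 = 0.010312 rad.
With φ₁ = -7.894° = -0.137776 rad and θ = 287° = 5.009095 rad:
Destination latitude: φ₂ = arcsin( sin φ₁ cos δ + cos φ₁ sin δ cos θ ) = arcsin(-0.134347) = -7.721°.
Δλ = atan2( sin θ sin δ cos φ₁ , cos δ − sin φ₁ sin φ₂ ) = atan2(-0.009768, 0.981495) = -0.009952 rad = -0.570°.
λ₂ = 108.031° + -0.570° = 107.461°.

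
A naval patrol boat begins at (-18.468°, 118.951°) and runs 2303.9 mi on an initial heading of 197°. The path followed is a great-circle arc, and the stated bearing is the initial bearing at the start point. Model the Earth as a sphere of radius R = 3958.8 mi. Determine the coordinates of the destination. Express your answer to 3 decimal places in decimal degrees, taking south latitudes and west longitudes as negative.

Central angle δ = d/R = 0.581969 rad.
Start latitude φ₁ = -0.322327 rad; initial bearing θ = 3.438299 rad.
Destination latitude: φ₂ = arcsin( sin φ₁ cos δ + cos φ₁ sin δ cos θ ) = arcsin(-0.763209) = -49.748°.
For the longitude increment, Δλ = atan2( sin θ sin δ cos φ₁, cos δ − sin φ₁ sin φ₂ ) = atan2(-0.152432, 0.593616) = -14.402°.
λ₂ = λ₁ + Δλ = 104.549°.

latitude -49.748°, longitude 104.549°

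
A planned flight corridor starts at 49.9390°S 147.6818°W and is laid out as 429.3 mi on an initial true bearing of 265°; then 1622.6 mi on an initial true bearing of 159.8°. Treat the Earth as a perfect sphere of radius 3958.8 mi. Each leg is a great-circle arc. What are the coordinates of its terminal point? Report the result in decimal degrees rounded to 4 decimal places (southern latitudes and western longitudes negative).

Apply the spherical direct solution leg by leg, carrying full precision between legs.
Leg 1: from (-49.9390°, -147.6818°), δ = 429.3/3958.8 = 0.108442 rad, θ = 265° → φ = -50.0794°, λ = -157.3541°.
Leg 2: from (-50.0794°, -157.3541°), δ = 1622.6/3958.8 = 0.409872 rad, θ = 159.8° → φ = -70.6314°, λ = -132.8412°.

latitude -70.6314°, longitude -132.8412°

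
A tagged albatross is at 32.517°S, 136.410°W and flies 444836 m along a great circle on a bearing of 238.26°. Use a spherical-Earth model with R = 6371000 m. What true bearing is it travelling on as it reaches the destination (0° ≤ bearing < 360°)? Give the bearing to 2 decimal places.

final bearing 240.54°

Angular distance δ = d/R = 444836 / 6371000 = 0.069822 rad.
With φ₁ = -32.517° = -0.567529 rad and θ = 238.26° = 4.158421 rad:
Applying the spherical law of cosines for sides, sin φ₂ = sin φ₁ cos δ + cos φ₁ sin δ cos θ = -0.567188, so φ₂ = -34.554°.
Δλ = atan2( sin θ sin δ cos φ₁ , cos δ − sin φ₁ sin φ₂ ) = atan2(-0.050030, 0.692672) = -0.072103 rad = -4.131°.
λ₂ = λ₁ + Δλ = -140.541°.
The forward bearing on arrival equals the back-azimuth from the destination plus 180°.
Back-azimuth from P₂ (-34.55°, -140.54°) to P₁ (-32.52°, -136.41°), with Δλ' = λ₁ − λ₂ = 4.13°: atan2( sin Δλ' cos φ₁ , cos φ₂ sin φ₁ − sin φ₂ cos φ₁ cos Δλ' ) = 60.54°.
Final bearing = (60.54° + 180°) mod 360° = 240.54°.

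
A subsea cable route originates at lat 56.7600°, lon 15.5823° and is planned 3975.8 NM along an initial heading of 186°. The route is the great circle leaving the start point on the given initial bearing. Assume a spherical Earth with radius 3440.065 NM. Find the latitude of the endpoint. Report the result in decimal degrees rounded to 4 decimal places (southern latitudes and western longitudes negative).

latitude -9.2991°

The arc subtends δ = 3975.8/3440.065 = 1.155734 rad at the centre.
Converting: φ₁ = 0.990649 rad, θ = 3.246312 rad.
Destination latitude: φ₂ = arcsin( sin φ₁ cos δ + cos φ₁ sin δ cos θ ) = arcsin(-0.161588) = -9.2991°.
For the longitude increment, Δλ = atan2( sin θ sin δ cos φ₁, cos δ − sin φ₁ sin φ₂ ) = atan2(-0.052432, 0.538397) = -5.5622°.
λ₂ = λ₁ + Δλ = 10.0201°.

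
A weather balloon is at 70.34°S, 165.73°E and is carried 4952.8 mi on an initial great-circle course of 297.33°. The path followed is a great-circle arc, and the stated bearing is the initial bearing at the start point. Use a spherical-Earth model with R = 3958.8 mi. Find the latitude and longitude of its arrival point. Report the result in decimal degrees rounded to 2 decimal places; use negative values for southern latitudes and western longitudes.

latitude -8.59°, longitude 107.20°

Central angle δ = d/R = 1.251086 rad.
Converting: φ₁ = -1.227665 rad, θ = 5.189387 rad.
Applying the spherical law of cosines for sides, sin φ₂ = sin φ₁ cos δ + cos φ₁ sin δ cos θ = -0.149334, so φ₂ = -8.59°.
Then Δλ = atan2(-0.283738, 0.173663) = -1.021561 rad, from sin θ sin δ cos φ₁ over cos δ − sin φ₁ sin φ₂.
λ₂ = λ₁ + Δλ = 107.20°.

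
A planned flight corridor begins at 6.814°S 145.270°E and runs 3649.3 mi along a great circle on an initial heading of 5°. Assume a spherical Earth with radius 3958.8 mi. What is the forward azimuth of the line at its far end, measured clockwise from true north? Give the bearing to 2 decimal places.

Central angle δ = d/R = 0.921820 rad.
Start latitude φ₁ = -0.118927 rad; initial bearing θ = 0.087266 rad.
Applying the spherical law of cosines for sides, sin φ₂ = sin φ₁ cos δ + cos φ₁ sin δ cos θ = 0.716358, so φ₂ = 45.755°.
For the longitude increment, Δλ = atan2( sin θ sin δ cos φ₁, cos δ − sin φ₁ sin φ₂ ) = atan2(0.068947, 0.689365) = 5.711°.
λ₂ = 145.270° + 5.711° = 150.981°.
The forward bearing on arrival equals the back-azimuth from the destination plus 180°.
Back-azimuth from P₂ (45.75°, 150.98°) to P₁ (-6.81°, 145.27°), with Δλ' = λ₁ − λ₂ = -5.71°: atan2( sin Δλ' cos φ₁ , cos φ₂ sin φ₁ − sin φ₂ cos φ₁ cos Δλ' ) = 187.12°.
Final bearing = (187.12° + 180°) mod 360° = 7.12°.

final bearing 7.12°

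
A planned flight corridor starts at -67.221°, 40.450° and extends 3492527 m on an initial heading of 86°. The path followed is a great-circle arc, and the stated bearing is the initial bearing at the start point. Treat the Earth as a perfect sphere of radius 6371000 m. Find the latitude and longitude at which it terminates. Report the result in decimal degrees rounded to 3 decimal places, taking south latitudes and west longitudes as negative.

δ = 3492527/6371000 = 0.548191 rad (31.4090°).
With φ₁ = -67.221° = -1.173228 rad and θ = 86° = 1.500983 rad:
Destination latitude: φ₂ = arcsin( sin φ₁ cos δ + cos φ₁ sin δ cos θ ) = arcsin(-0.772827) = -50.608°.
Then Δλ = atan2(0.201284, 0.140918) = 0.960007 rad, from sin θ sin δ cos φ₁ over cos δ − sin φ₁ sin φ₂.
λ₂ = 40.450° + 55.004° = 95.454°.

latitude -50.608°, longitude 95.454°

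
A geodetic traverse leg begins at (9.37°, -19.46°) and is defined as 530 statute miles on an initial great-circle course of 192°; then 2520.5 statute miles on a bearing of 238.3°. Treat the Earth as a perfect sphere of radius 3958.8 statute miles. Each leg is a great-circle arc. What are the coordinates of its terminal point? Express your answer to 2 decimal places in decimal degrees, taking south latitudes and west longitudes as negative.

Apply the spherical direct solution leg by leg, carrying full precision between legs.
Leg 1: from (9.37°, -19.46°), δ = 530/3958.8 = 0.133879 rad, θ = 192° → φ = 1.86°, λ = -21.05°.
Leg 2: from (1.86°, -21.05°), δ = 2520.5/3958.8 = 0.636683 rad, θ = 238.3° → φ = -16.62°, λ = -52.91°.

latitude -16.62°, longitude -52.91°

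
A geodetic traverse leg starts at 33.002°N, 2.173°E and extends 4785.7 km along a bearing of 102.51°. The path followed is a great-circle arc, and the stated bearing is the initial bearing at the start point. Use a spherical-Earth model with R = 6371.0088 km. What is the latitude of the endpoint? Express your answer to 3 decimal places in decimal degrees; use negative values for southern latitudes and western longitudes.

Angular distance δ = d/R = 4785.7 / 6371.0088 = 0.751168 rad.
Converting: φ₁ = 0.575994 rad, θ = 1.789137 rad.
sin φ₂ = sin φ₁ cos δ + cos φ₁ sin δ cos θ = (0.544668)(0.730892) + (0.838652)(0.682493)(-0.216610) = 0.274112
φ₂ = asin(0.274112) = 0.277666 rad = 15.909°.
Then Δλ = atan2(0.558785, 0.581592) = 0.765401 rad, from sin θ sin δ cos φ₁ over cos δ − sin φ₁ sin φ₂.
Hence λ₂ = 2.173° + 43.854° = 46.027°.

latitude 15.909°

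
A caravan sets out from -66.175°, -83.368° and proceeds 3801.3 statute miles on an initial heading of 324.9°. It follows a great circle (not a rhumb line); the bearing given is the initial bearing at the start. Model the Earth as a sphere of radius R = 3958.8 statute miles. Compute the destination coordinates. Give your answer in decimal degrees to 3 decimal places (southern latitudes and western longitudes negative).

Central angle δ = d/R = 0.960215 rad.
With φ₁ = -66.175° = -1.154972 rad and θ = 324.9° = 5.670575 rad:
Destination latitude: φ₂ = arcsin( sin φ₁ cos δ + cos φ₁ sin δ cos θ ) = arcsin(-0.253712) = -14.697°.
For the longitude increment, Δλ = atan2( sin θ sin δ cos φ₁, cos δ − sin φ₁ sin φ₂ ) = atan2(-0.190302, 0.341252) = -29.147°.
λ₂ = λ₁ + Δλ = -112.515°.

latitude -14.697°, longitude -112.515°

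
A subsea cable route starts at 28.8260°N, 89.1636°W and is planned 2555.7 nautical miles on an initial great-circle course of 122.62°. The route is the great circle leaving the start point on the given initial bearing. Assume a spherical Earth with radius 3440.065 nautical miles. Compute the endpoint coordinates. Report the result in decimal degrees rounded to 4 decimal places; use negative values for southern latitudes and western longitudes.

Angular distance δ = d/R = 2555.7 / 3440.065 = 0.742922 rad.
Start latitude φ₁ = 0.503109 rad; initial bearing θ = 2.140123 rad.
Applying the spherical law of cosines for sides, sin φ₂ = sin φ₁ cos δ + cos φ₁ sin δ cos θ = 0.035640, so φ₂ = 2.0424°.
Δλ = atan2( sin θ sin δ cos φ₁ , cos δ − sin φ₁ sin φ₂ ) = atan2(0.499146, 0.719311) = 0.606635 rad = 34.7576°.
λ₂ = λ₁ + Δλ = -54.4060°.

latitude 2.0424°, longitude -54.4060°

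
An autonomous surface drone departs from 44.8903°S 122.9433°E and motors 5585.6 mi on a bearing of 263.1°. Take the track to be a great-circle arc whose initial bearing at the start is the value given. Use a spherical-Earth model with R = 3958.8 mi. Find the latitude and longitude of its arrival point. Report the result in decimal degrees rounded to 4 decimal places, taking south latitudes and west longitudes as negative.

latitude -11.3248°, longitude 34.6422°

δ = 5585.6/3958.8 = 1.410933 rad (80.8405°).
Converting: φ₁ = -0.783484 rad, θ = 4.591961 rad.
sin φ₂ = sin φ₁ cos δ + cos φ₁ sin δ cos θ = (-0.705752)(0.159184) + (0.708459)(0.987249)(-0.120137) = -0.196371
φ₂ = asin(-0.196371) = -0.197655 rad = -11.3248°.
For the longitude increment, Δλ = atan2( sin θ sin δ cos φ₁, cos δ − sin φ₁ sin φ₂ ) = atan2(-0.694360, 0.020595) = -88.3011°.
Hence λ₂ = 122.9433° + -88.3011° = 34.6422°.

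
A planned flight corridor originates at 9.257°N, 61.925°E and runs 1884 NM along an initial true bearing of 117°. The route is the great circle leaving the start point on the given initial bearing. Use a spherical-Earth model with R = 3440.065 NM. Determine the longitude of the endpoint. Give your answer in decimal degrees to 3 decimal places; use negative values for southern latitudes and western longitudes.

longitude 89.706°

Angular distance δ = d/R = 1884 / 3440.065 = 0.547664 rad.
Converting: φ₁ = 0.161565 rad, θ = 2.042035 rad.
sin φ₂ = sin φ₁ cos δ + cos φ₁ sin δ cos θ = (0.160863)(0.853743) + (0.986977)(0.520694)(-0.453990) = -0.095976
φ₂ = asin(-0.095976) = -0.096124 rad = -5.507°.
Δλ = atan2( sin θ sin δ cos φ₁ , cos δ − sin φ₁ sin φ₂ ) = atan2(0.457900, 0.869182) = 0.484870 rad = 27.781°.
λ₂ = 61.925° + 27.781° = 89.706°.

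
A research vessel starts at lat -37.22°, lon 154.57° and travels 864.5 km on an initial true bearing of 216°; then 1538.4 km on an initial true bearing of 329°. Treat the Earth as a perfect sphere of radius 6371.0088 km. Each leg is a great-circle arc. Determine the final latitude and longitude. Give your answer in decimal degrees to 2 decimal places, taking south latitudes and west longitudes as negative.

Apply the spherical direct solution leg by leg, carrying full precision between legs.
Leg 1: from (-37.22°, 154.57°), δ = 864.5/6371.0088 = 0.135693 rad, θ = 216° → φ = -43.35°, λ = 148.29°.
Leg 2: from (-43.35°, 148.29°), δ = 1538.4/6371.0088 = 0.241469 rad, θ = 329° → φ = -31.16°, λ = 140.02°.

latitude -31.16°, longitude 140.02°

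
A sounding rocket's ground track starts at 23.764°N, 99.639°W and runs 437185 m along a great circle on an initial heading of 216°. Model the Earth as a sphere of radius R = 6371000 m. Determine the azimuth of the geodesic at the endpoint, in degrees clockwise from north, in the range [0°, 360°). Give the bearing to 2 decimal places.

final bearing 215.07°

Central angle δ = d/R = 0.068621 rad.
Start latitude φ₁ = 0.414760 rad; initial bearing θ = 3.769911 rad.
Applying the spherical law of cosines for sides, sin φ₂ = sin φ₁ cos δ + cos φ₁ sin δ cos θ = 0.351253, so φ₂ = 20.564°.
Then Δλ = atan2(-0.036886, 0.856102) = -0.043059 rad, from sin θ sin δ cos φ₁ over cos δ − sin φ₁ sin φ₂.
λ₂ = -99.639° + -2.467° = -102.106°.
The forward bearing on arrival equals the back-azimuth from the destination plus 180°.
Back-azimuth from P₂ (20.56°, -102.11°) to P₁ (23.76°, -99.64°), with Δλ' = λ₁ − λ₂ = 2.47°: atan2( sin Δλ' cos φ₁ , cos φ₂ sin φ₁ − sin φ₂ cos φ₁ cos Δλ' ) = 35.07°.
Final bearing = (35.07° + 180°) mod 360° = 215.07°.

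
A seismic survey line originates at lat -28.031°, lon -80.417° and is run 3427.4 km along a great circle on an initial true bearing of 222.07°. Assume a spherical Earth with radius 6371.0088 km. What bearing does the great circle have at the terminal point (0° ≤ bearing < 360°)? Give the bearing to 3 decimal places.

Central angle δ = d/R = 0.537968 rad.
Converting: φ₁ = -0.489233 rad, θ = 3.875853 rad.
Applying the spherical law of cosines for sides, sin φ₂ = sin φ₁ cos δ + cos φ₁ sin δ cos θ = -0.739313, so φ₂ = -47.673°.
Then Δλ = atan2(-0.303048, 0.511312) = -0.535025 rad, from sin θ sin δ cos φ₁ over cos δ − sin φ₁ sin φ₂.
λ₂ = λ₁ + Δλ = -111.072°.
The forward bearing on arrival equals the back-azimuth from the destination plus 180°.
Back-azimuth from P₂ (-47.673°, -111.072°) to P₁ (-28.031°, -80.417°), with Δλ' = λ₁ − λ₂ = 30.655°: atan2( sin Δλ' cos φ₁ , cos φ₂ sin φ₁ − sin φ₂ cos φ₁ cos Δλ' ) = 61.442°.
Final bearing = (61.442° + 180°) mod 360° = 241.442°.

final bearing 241.442°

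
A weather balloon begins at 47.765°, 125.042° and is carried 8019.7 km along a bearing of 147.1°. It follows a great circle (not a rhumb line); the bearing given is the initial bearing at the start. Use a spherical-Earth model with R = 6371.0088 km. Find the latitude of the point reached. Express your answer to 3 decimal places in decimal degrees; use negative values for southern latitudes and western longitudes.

Angular distance δ = d/R = 8019.7 / 6371.0088 = 1.258780 rad.
Start latitude φ₁ = 0.833657 rad; initial bearing θ = 2.567379 rad.
Applying the spherical law of cosines for sides, sin φ₂ = sin φ₁ cos δ + cos φ₁ sin δ cos θ = -0.309835, so φ₂ = -18.049°.
Then Δλ = atan2(0.347479, 0.536378) = 0.574844 rad, from sin θ sin δ cos φ₁ over cos δ − sin φ₁ sin φ₂.
λ₂ = λ₁ + Δλ = 157.978°.

latitude -18.049°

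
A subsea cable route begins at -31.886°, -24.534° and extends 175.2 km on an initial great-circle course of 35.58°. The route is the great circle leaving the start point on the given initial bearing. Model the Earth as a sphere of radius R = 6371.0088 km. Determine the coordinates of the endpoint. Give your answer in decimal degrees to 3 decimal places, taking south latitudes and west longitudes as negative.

latitude -30.600°, longitude -23.469°

Central angle δ = d/R = 0.027500 rad.
Converting: φ₁ = -0.556516 rad, θ = 0.620988 rad.
Applying the spherical law of cosines for sides, sin φ₂ = sin φ₁ cos δ + cos φ₁ sin δ cos θ = -0.509043, so φ₂ = -30.600°.
For the longitude increment, Δλ = atan2( sin θ sin δ cos φ₁, cos δ − sin φ₁ sin φ₂ ) = atan2(0.013584, 0.730730) = 1.065°.
Hence λ₂ = -24.534° + 1.065° = -23.469°.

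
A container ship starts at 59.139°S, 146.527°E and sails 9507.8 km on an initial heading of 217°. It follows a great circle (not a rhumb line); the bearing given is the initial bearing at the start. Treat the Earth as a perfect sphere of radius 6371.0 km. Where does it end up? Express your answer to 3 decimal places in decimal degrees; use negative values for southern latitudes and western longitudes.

δ = 9507.8/6371 = 1.492356 rad (85.5057°).
Converting: φ₁ = -1.032170 rad, θ = 3.787364 rad.
sin φ₂ = sin φ₁ cos δ + cos φ₁ sin δ cos θ = (-0.858414)(0.078360) + (0.512957)(0.996925)(-0.798636) = -0.475671
φ₂ = asin(-0.475671) = -0.495727 rad = -28.403°.
For the longitude increment, Δλ = atan2( sin θ sin δ cos φ₁, cos δ − sin φ₁ sin φ₂ ) = atan2(-0.307756, -0.329963) = -136.994°.
λ₂ = λ₁ + Δλ = 9.533°.

latitude -28.403°, longitude 9.533°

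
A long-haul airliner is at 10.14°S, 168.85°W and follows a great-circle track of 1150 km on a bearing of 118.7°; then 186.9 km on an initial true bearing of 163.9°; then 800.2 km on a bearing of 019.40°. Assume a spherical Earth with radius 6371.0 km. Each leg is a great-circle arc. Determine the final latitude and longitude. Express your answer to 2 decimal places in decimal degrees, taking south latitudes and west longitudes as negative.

Apply the spherical direct solution leg by leg, carrying full precision between legs.
Leg 1: from (-10.14°, -168.85°), δ = 1150/6371 = 0.180505 rad, θ = 118.7° → φ = -14.95°, λ = -159.47°.
Leg 2: from (-14.95°, -159.47°), δ = 186.9/6371 = 0.029336 rad, θ = 163.9° → φ = -16.57°, λ = -158.98°.
Leg 3: from (-16.57°, -158.98°), δ = 800.2/6371 = 0.125600 rad, θ = 19.4° → φ = -9.77°, λ = -156.56°.

latitude -9.77°, longitude -156.56°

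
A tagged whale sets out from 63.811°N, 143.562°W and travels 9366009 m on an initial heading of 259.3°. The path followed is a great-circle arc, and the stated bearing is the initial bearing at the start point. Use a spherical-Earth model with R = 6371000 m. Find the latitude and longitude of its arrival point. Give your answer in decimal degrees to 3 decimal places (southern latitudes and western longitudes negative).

latitude 0.497°, longitude 138.568°

δ = 9366009/6371000 = 1.470100 rad (84.2305°).
Start latitude φ₁ = 1.113712 rad; initial bearing θ = 4.525639 rad.
Applying the spherical law of cosines for sides, sin φ₂ = sin φ₁ cos δ + cos φ₁ sin δ cos θ = 0.008680, so φ₂ = 0.497°.
Then Δλ = atan2(-0.431463, 0.092737) = -1.359082 rad, from sin θ sin δ cos φ₁ over cos δ − sin φ₁ sin φ₂.
λ₂ = -143.562° + -77.870° = -221.432°, normalized to (−180°, 180°] → 138.568°.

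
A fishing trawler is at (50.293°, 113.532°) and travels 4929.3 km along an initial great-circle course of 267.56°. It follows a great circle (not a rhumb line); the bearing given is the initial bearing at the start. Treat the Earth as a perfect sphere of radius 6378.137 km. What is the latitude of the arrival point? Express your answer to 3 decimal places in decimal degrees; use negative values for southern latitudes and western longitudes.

latitude 32.126°

Angular distance δ = d/R = 4929.3 / 6378.137 = 0.772843 rad.
Start latitude φ₁ = 0.877778 rad; initial bearing θ = 4.669803 rad.
Destination latitude: φ₂ = arcsin( sin φ₁ cos δ + cos φ₁ sin δ cos θ ) = arcsin(0.531790) = 32.126°.
Then Δλ = atan2(-0.445632, 0.306811) = -0.967840 rad, from sin θ sin δ cos φ₁ over cos δ − sin φ₁ sin φ₂.
λ₂ = λ₁ + Δλ = 58.079°.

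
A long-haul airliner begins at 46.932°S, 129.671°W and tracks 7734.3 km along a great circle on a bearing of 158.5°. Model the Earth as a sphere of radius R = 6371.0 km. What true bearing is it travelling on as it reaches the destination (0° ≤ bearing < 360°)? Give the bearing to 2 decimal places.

Central angle δ = d/R = 1.213985 rad.
Start latitude φ₁ = -0.819118 rad; initial bearing θ = 2.766347 rad.
Destination latitude: φ₂ = arcsin( sin φ₁ cos δ + cos φ₁ sin δ cos θ ) = arcsin(-0.850503) = -58.266°.
Δλ = atan2( sin θ sin δ cos φ₁ , cos δ − sin φ₁ sin φ₂ ) = atan2(0.234508, -0.272042) = 2.430157 rad = 139.238°.
λ₂ = λ₁ + Δλ = 9.567°.
The forward bearing on arrival equals the back-azimuth from the destination plus 180°.
Back-azimuth from P₂ (-58.27°, 9.57°) to P₁ (-46.93°, -129.67°), with Δλ' = λ₁ − λ₂ = -139.24°: atan2( sin Δλ' cos φ₁ , cos φ₂ sin φ₁ − sin φ₂ cos φ₁ cos Δλ' ) = 208.41°.
Final bearing = (208.41° + 180°) mod 360° = 28.41°.

final bearing 28.41°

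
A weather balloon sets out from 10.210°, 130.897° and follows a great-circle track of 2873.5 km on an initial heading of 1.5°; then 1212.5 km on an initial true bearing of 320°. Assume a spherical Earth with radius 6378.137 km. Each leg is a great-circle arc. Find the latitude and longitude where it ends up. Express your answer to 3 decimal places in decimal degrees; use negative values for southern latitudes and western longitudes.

Apply the spherical direct solution leg by leg, carrying full precision between legs.
Leg 1: from (10.210°, 130.897°), δ = 2873.5/6378.137 = 0.450523 rad, θ = 1.5° → φ = 36.013°, λ = 131.704°.
Leg 2: from (36.013°, 131.704°), δ = 1212.5/6378.137 = 0.190103 rad, θ = 320° → φ = 43.984°, λ = 121.986°.

latitude 43.984°, longitude 121.986°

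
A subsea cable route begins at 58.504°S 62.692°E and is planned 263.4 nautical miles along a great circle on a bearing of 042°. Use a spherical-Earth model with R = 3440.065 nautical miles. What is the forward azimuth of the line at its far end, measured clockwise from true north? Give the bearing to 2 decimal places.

Angular distance δ = d/R = 263.4 / 3440.065 = 0.076568 rad.
Converting: φ₁ = -1.021087 rad, θ = 0.733038 rad.
sin φ₂ = sin φ₁ cos δ + cos φ₁ sin δ cos θ = (-0.852677)(0.997070) + (0.522439)(0.076494)(0.743145) = -0.820480
φ₂ = asin(-0.820480) = -0.962250 rad = -55.133°.
Then Δλ = atan2(0.026741, 0.297466) = 0.089654 rad, from sin θ sin δ cos φ₁ over cos δ − sin φ₁ sin φ₂.
Hence λ₂ = 62.692° + 5.137° = 67.829°.
The forward bearing on arrival equals the back-azimuth from the destination plus 180°.
Back-azimuth from P₂ (-55.13°, 67.83°) to P₁ (-58.50°, 62.69°), with Δλ' = λ₁ − λ₂ = -5.14°: atan2( sin Δλ' cos φ₁ , cos φ₂ sin φ₁ − sin φ₂ cos φ₁ cos Δλ' ) = 217.70°.
Final bearing = (217.70° + 180°) mod 360° = 37.70°.

final bearing 37.70°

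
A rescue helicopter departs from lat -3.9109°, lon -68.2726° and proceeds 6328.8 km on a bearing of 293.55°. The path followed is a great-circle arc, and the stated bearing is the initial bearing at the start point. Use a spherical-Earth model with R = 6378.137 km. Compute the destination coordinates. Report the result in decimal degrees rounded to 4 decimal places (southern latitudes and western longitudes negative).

latitude 17.2449°, longitude -121.7536°

Central angle δ = d/R = 0.992265 rad.
Converting: φ₁ = -0.068258 rad, θ = 5.123414 rad.
sin φ₂ = sin φ₁ cos δ + cos φ₁ sin δ cos θ = (-0.068205)(0.546795) + (0.997671)(0.837266)(0.399549) = 0.296456
φ₂ = asin(0.296456) = 0.300980 rad = 17.2449°.
Then Δλ = atan2(-0.765745, 0.567015) = -0.933419 rad, from sin θ sin δ cos φ₁ over cos δ − sin φ₁ sin φ₂.
λ₂ = λ₁ + Δλ = -121.7536°.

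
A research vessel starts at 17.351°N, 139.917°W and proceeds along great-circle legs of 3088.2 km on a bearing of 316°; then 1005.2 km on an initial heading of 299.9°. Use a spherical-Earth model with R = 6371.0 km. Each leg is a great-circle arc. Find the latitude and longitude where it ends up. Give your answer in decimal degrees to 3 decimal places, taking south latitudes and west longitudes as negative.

latitude 39.803°, longitude -173.625°

Apply the spherical direct solution leg by leg, carrying full precision between legs.
Leg 1: from (17.351°, -139.917°), δ = 3088.2/6371 = 0.484728 rad, θ = 316° → φ = 35.719°, λ = -163.413°.
Leg 2: from (35.719°, -163.413°), δ = 1005.2/6371 = 0.157777 rad, θ = 299.9° → φ = 39.803°, λ = -173.625°.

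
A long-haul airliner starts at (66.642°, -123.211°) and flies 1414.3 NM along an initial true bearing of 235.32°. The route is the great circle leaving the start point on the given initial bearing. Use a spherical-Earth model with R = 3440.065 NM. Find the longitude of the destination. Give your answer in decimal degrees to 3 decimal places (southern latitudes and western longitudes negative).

δ = 1414.3/3440.065 = 0.411126 rad (23.5558°).
Start latitude φ₁ = 1.163122 rad; initial bearing θ = 4.107109 rad.
sin φ₂ = sin φ₁ cos δ + cos φ₁ sin δ cos θ = (0.918046)(0.916671) + (0.396475)(0.399642)(-0.568993) = 0.751390
φ₂ = asin(0.751390) = 0.850167 rad = 48.711°.
Then Δλ = atan2(-0.130299, 0.226861) = -0.521349 rad, from sin θ sin δ cos φ₁ over cos δ − sin φ₁ sin φ₂.
λ₂ = λ₁ + Δλ = -153.082°.

longitude -153.082°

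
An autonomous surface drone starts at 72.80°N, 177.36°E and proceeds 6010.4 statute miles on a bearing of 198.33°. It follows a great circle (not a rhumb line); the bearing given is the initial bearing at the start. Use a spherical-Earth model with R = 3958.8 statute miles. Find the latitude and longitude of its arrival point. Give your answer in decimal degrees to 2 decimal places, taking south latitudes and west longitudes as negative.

latitude -13.30°, longitude 158.53°

Central angle δ = d/R = 1.518238 rad.
Start latitude φ₁ = 1.270600 rad; initial bearing θ = 3.461512 rad.
Applying the spherical law of cosines for sides, sin φ₂ = sin φ₁ cos δ + cos φ₁ sin δ cos θ = -0.230132, so φ₂ = -13.30°.
Then Δλ = atan2(-0.092869, 0.272374) = -0.328599 rad, from sin θ sin δ cos φ₁ over cos δ − sin φ₁ sin φ₂.
Hence λ₂ = 177.36° + -18.83° = 158.53°.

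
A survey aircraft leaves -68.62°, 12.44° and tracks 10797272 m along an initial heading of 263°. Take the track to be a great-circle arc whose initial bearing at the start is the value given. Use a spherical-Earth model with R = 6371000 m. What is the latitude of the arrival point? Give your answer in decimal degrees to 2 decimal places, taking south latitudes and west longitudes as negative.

latitude 4.07°

Central angle δ = d/R = 1.694753 rad.
Converting: φ₁ = -1.197645 rad, θ = 4.590216 rad.
Destination latitude: φ₂ = arcsin( sin φ₁ cos δ + cos φ₁ sin δ cos θ ) = arcsin(0.071044) = 4.07°.
Δλ = atan2( sin θ sin δ cos φ₁ , cos δ − sin φ₁ sin φ₂ ) = atan2(-0.359058, -0.057484) = -1.729547 rad = -99.10°.
λ₂ = λ₁ + Δλ = -86.66°.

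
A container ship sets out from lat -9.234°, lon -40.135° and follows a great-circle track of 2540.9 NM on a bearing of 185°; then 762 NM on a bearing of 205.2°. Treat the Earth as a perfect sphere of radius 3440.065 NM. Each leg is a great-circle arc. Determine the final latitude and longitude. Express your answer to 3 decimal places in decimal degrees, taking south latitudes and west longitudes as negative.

Apply the spherical direct solution leg by leg, carrying full precision between legs.
Leg 1: from (-9.234°, -40.135°), δ = 2540.9/3440.065 = 0.738620 rad, θ = 185° → φ = -51.321°, λ = -45.523°.
Leg 2: from (-51.321°, -45.523°), δ = 762/3440.065 = 0.221507 rad, θ = 205.2° → φ = -62.353°, λ = -57.153°.

latitude -62.353°, longitude -57.153°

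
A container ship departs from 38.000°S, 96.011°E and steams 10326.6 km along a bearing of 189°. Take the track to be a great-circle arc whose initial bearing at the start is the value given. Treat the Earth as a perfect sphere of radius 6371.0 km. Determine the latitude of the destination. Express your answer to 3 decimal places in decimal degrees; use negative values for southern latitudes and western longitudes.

δ = 10326.6/6371 = 1.620876 rad (92.8693°).
Converting: φ₁ = -0.663225 rad, θ = 3.298672 rad.
sin φ₂ = sin φ₁ cos δ + cos φ₁ sin δ cos θ = (-0.615661)(-0.050059) + (0.788011)(0.998746)(-0.987688) = -0.746514
φ₂ = asin(-0.746514) = -0.842808 rad = -48.289°.
Δλ = atan2( sin θ sin δ cos φ₁ , cos δ − sin φ₁ sin φ₂ ) = atan2(-0.123117, -0.509659) = -2.904565 rad = -166.419°.
λ₂ = 96.011° + -166.419° = -70.408°.

latitude -48.289°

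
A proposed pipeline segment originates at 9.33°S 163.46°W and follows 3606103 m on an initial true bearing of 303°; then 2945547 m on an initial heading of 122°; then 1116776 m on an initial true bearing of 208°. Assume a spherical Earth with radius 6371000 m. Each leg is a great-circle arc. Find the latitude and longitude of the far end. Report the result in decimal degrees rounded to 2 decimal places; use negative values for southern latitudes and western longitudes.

latitude -14.47°, longitude -173.04°

Apply the spherical direct solution leg by leg, carrying full precision between legs.
Leg 1: from (-9.33°, -163.46°), δ = 3606103/6371000 = 0.566018 rad, θ = 303° → φ = 8.71°, λ = 169.47°.
Leg 2: from (8.71°, 169.47°), δ = 2945547/6371000 = 0.462337 rad, θ = 122° → φ = -5.63°, λ = -168.19°.
Leg 3: from (-5.63°, -168.19°), δ = 1116776/6371000 = 0.175291 rad, θ = 208° → φ = -14.47°, λ = -173.04°.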